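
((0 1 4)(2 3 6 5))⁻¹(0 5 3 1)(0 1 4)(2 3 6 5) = (1 2 6 4)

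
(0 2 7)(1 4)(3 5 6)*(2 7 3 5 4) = (0 7)(1 2 3 4)(5 6)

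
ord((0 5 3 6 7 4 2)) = 7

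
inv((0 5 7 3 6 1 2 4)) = (0 4 2 1 6 3 7 5)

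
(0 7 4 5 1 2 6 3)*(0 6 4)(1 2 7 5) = (0 5 2 4 1 7)(3 6)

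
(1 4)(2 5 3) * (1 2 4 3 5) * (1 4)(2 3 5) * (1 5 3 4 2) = (1 3 5)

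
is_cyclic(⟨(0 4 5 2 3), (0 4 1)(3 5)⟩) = no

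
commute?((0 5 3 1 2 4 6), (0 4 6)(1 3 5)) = no:(0 5 3 1 2 4 6) * (0 4 6)(1 3 5) = (0 1 2 6 4), (0 4 6)(1 3 5) * (0 5 3 1 2 4 6) = (0 6 5 2 4)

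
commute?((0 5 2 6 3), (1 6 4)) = no:(0 5 2 6 3) * (1 6 4) = (0 5 2 4 1 6 3), (1 6 4) * (0 5 2 6 3) = (0 5 2 6 4 1 3)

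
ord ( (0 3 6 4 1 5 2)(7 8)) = 14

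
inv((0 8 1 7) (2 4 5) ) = (0 7 1 8) (2 5 4) 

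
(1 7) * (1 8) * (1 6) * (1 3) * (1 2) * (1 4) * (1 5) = (1 7 8 6 3 2 4 5)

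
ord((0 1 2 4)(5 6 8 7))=4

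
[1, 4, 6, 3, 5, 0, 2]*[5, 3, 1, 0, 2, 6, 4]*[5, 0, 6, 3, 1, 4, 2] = [3, 6, 1, 5, 2, 4, 0]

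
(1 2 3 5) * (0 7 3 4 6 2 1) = (0 7 3 5)(2 4 6)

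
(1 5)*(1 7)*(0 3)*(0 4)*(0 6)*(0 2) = (0 3 4 6 2)(1 5 7)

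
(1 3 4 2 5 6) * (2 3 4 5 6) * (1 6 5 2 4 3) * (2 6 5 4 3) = (1 2 4) (3 6 5) 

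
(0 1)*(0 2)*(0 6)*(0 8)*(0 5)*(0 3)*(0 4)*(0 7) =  (0 1 2 6 8 5 3 4 7) 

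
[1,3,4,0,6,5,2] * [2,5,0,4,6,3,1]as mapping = [0→5,1→4,2→6,3→2,4→1,5→3,6→0]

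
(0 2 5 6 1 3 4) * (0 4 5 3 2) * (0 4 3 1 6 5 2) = (0 4 3 2 1)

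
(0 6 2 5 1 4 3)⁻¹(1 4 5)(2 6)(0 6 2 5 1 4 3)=(1 4 3)(2 5)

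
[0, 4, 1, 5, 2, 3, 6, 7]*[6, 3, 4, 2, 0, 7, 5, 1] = [6, 0, 3, 7, 4, 2, 5, 1]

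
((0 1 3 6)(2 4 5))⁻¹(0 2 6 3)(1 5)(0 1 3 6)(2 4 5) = (0 6 1 4)(2 3)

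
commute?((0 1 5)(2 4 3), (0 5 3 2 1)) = no:(0 1 5)(2 4 3) * (0 5 3 2 1) = (1 3)(2 4), (0 5 3 2 1) * (0 1 5)(2 4 3) = (2 5)(3 4)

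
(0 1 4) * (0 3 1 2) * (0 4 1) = (0 2 4 3)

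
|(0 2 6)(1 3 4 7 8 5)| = 6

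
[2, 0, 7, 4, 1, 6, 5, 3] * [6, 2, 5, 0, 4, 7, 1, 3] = [5, 6, 3, 4, 2, 1, 7, 0]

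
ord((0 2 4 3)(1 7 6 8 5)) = 20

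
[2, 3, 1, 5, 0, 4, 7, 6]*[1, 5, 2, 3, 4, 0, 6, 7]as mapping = [0→2, 1→3, 2→5, 3→0, 4→1, 5→4, 6→7, 7→6]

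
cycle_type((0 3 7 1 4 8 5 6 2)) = 9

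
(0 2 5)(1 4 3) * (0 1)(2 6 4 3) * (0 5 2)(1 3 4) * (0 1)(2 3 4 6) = (0 2 3 5 4 1 6)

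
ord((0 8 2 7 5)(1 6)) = 10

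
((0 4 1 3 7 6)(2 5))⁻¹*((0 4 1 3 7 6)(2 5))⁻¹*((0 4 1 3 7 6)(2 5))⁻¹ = (0 3)(1 6)(2 5)(4 7)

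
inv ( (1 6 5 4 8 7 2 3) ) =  (1 3 2 7 8 4 5 6) 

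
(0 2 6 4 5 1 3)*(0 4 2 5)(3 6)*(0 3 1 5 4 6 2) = (0 4 3 6)(1 2)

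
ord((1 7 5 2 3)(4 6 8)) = 15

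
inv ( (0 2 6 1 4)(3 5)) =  (0 4 1 6 2)(3 5)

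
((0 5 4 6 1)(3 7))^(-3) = (0 4 1 5 6)(3 7)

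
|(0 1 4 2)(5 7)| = 4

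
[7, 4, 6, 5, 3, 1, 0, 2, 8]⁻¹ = [6, 5, 7, 4, 1, 3, 2, 0, 8]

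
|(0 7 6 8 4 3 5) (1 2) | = 14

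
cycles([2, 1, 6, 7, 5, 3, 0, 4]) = (0 2 6) (3 7 4 5) 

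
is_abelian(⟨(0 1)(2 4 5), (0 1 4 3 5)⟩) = no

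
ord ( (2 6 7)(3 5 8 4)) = 12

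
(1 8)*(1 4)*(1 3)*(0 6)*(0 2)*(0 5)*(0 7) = (0 6 2 5 7)(1 8 4 3)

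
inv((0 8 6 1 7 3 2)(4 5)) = (0 2 3 7 1 6 8)(4 5)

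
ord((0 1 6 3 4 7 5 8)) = 8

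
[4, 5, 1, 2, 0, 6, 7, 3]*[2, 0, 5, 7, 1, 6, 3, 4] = [1, 6, 0, 5, 2, 3, 4, 7]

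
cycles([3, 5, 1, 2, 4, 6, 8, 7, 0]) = (0 3 2 1 5 6 8) 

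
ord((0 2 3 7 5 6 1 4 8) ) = 9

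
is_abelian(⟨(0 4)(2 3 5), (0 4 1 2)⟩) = no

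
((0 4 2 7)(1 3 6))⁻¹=(0 7 2 4)(1 6 3)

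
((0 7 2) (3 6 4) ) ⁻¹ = (0 2 7) (3 4 6) 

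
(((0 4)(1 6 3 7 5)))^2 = (1 3 5 6 7)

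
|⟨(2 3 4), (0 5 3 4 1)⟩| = 360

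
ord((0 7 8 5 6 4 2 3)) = 8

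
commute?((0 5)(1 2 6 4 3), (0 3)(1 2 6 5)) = no:(0 5)(1 2 6 4 3)*(0 3)(1 2 6 5) = (0 1 6 4)(2 5 3), (0 3)(1 2 6 5)*(0 5)(1 2 6 4 3) = (0 1 6)(2 4 3 5)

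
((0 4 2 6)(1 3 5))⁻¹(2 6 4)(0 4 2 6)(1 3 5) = (0 2 6)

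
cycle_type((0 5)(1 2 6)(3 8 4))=2.3^2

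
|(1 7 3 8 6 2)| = 6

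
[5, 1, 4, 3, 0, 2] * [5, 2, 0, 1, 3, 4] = [4, 2, 3, 1, 5, 0]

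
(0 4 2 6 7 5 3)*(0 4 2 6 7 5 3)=(0 2 7 3 4 6 5)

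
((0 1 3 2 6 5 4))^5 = (0 5 2 1 4 6 3)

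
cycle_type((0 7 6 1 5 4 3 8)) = 8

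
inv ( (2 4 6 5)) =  (2 5 6 4)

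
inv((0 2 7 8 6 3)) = (0 3 6 8 7 2)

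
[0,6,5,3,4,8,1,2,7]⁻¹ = [0,6,7,3,4,2,1,8,5]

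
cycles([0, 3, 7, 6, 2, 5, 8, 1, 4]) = (1 3 6 8 4 2 7)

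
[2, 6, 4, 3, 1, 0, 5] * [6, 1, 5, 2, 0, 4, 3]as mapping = [0→5, 1→3, 2→0, 3→2, 4→1, 5→6, 6→4]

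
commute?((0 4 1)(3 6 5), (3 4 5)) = no:(0 4 1)(3 6 5)*(3 4 5) = (0 5 4 1)(3 6), (3 4 5)*(0 4 1)(3 6 5) = (0 4 3 1)(5 6)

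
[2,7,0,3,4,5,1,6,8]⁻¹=[2,6,0,3,4,5,7,1,8]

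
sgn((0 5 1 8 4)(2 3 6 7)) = -1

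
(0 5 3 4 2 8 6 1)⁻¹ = (0 1 6 8 2 4 3 5)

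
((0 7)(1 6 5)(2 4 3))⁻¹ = (0 7)(1 5 6)(2 3 4)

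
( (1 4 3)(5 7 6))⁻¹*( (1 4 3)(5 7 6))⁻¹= (1 4 3)(5 7 6)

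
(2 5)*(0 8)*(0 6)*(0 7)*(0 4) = (0 8 6 7 4)(2 5)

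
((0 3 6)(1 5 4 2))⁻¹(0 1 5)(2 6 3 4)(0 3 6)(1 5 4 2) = (0 6 2 1)(3 5 4)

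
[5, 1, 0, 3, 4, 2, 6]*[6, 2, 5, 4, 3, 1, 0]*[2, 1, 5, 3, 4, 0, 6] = [1, 5, 6, 4, 3, 0, 2] 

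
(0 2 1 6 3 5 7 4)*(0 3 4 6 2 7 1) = (0 7 6 4 3 5 1 2)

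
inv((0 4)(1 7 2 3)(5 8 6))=(0 4)(1 3 2 7)(5 6 8)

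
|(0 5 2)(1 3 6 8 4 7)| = 6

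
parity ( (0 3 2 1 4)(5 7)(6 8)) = even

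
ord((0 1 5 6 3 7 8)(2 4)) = 14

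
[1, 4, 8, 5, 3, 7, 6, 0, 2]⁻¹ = [7, 0, 8, 4, 1, 3, 6, 5, 2]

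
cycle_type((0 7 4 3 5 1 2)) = 7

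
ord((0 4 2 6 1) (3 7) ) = 10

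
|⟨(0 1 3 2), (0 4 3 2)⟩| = 120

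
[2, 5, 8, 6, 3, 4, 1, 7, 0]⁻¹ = [8, 6, 0, 4, 5, 1, 3, 7, 2]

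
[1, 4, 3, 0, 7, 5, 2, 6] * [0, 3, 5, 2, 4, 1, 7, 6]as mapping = [0→3, 1→4, 2→2, 3→0, 4→6, 5→1, 6→5, 7→7]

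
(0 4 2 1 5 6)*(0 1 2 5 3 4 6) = (0 6 1 3 4 5) 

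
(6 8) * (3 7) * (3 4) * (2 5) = (2 5)(3 7 4)(6 8)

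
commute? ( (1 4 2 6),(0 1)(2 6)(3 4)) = no: (1 4 2 6) * (0 1)(2 6)(3 4) = (0 1 3 4 6),(0 1)(2 6)(3 4) * (1 4 2 6) = (0 4 3 2 1)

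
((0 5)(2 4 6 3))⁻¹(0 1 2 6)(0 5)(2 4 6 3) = (1 4 3 5)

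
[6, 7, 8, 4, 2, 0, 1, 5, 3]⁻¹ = [5, 6, 4, 8, 3, 7, 0, 1, 2]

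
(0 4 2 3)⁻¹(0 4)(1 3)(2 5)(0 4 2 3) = (0 1)(2 4)(3 5)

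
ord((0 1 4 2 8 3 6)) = 7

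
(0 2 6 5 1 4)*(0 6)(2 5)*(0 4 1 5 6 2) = (0 6)(2 4)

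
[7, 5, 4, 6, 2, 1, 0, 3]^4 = [0, 1, 2, 3, 4, 5, 6, 7]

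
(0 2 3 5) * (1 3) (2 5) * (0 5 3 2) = (0 3) (1 2) 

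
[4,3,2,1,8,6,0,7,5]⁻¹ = [6,3,2,1,0,8,5,7,4]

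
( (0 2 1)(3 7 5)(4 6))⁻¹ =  (0 1 2)(3 5 7)(4 6)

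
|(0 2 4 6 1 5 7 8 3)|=9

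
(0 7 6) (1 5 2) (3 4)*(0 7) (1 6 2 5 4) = (1 4 3) (2 6 7) 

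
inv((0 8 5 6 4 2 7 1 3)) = (0 3 1 7 2 4 6 5 8)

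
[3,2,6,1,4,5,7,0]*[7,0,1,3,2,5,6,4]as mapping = [0→3,1→1,2→6,3→0,4→2,5→5,6→4,7→7]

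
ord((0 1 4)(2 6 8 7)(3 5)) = 12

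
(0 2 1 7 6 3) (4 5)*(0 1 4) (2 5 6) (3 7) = (0 5) (1 3) (2 4 6 7) 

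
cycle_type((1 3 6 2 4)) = 5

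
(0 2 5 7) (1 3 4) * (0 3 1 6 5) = (0 2) (3 4 6 5 7) 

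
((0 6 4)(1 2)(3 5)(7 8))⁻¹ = (0 4 6)(1 2)(3 5)(7 8)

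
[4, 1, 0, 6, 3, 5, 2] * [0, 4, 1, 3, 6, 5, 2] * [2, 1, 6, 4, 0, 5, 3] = [3, 0, 2, 6, 4, 5, 1]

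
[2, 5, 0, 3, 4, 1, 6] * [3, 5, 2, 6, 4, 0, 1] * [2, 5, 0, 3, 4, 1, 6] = [0, 2, 3, 6, 4, 1, 5]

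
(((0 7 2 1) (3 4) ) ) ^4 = () 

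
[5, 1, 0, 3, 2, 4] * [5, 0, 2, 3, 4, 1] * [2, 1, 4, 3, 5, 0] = [1, 2, 0, 3, 4, 5]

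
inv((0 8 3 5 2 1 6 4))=(0 4 6 1 2 5 3 8)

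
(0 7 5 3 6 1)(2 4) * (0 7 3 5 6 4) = (0 3 4 2)(1 7 6)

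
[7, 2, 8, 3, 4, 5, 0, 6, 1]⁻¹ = [6, 8, 1, 3, 4, 5, 7, 0, 2]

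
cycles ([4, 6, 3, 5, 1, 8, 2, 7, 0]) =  (0 4 1 6 2 3 5 8)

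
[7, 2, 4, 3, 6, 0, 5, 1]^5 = [6, 0, 7, 3, 1, 4, 2, 5]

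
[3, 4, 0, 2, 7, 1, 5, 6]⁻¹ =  [2, 5, 3, 0, 1, 6, 7, 4]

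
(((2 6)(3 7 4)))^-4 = (3 4 7)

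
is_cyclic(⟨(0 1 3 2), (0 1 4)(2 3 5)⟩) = no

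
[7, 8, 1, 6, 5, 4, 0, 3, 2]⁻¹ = [6, 2, 8, 7, 5, 4, 3, 0, 1]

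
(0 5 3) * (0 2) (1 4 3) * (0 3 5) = (1 4 5) (2 3) 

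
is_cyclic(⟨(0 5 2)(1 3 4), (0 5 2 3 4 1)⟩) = no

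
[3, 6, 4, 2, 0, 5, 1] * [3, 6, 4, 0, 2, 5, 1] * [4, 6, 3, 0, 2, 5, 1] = [4, 6, 3, 2, 0, 5, 1]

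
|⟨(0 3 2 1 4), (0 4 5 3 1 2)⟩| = 720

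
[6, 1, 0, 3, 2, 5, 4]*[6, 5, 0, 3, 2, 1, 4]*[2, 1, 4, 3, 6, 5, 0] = [6, 5, 0, 3, 2, 1, 4]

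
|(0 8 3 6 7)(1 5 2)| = 15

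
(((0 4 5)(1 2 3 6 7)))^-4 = (0 5 4)(1 2 3 6 7)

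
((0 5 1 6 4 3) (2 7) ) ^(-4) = (0 1 4) (3 5 6) 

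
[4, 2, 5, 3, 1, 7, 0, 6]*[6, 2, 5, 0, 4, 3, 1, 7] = [4, 5, 3, 0, 2, 7, 6, 1]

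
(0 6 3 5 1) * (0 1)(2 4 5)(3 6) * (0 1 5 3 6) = (0 6)(1 5)(2 4 3)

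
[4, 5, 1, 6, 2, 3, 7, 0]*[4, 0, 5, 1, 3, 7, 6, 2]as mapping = [0→3, 1→7, 2→0, 3→6, 4→5, 5→1, 6→2, 7→4]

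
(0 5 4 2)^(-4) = ()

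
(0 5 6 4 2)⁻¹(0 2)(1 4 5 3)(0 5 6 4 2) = (0 5)(1 2 6 3)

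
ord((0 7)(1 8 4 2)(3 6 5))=12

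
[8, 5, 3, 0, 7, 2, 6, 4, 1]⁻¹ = [3, 8, 5, 2, 7, 1, 6, 4, 0]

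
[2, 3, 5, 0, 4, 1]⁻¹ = [3, 5, 0, 1, 4, 2]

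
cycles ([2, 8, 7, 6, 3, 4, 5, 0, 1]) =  (0 2 7)(1 8)(3 6 5 4)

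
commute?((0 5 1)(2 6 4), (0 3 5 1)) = no:(0 5 1)(2 6 4)*(0 3 5 1) = (0 1 3 5)(2 6 4), (0 3 5 1)*(0 5 1)(2 6 4) = (0 3 1 5)(2 6 4)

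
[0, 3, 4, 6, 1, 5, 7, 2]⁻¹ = [0, 4, 7, 1, 2, 5, 3, 6]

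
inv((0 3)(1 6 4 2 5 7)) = (0 3)(1 7 5 2 4 6)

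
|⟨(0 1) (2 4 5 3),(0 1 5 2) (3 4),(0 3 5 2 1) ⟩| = 360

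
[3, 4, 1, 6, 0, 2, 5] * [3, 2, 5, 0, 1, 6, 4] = [0, 1, 2, 4, 3, 5, 6]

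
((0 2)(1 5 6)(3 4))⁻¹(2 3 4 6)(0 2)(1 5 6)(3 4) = (0 4 3 1)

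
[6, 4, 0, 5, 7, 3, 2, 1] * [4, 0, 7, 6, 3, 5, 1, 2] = [1, 3, 4, 5, 2, 6, 7, 0]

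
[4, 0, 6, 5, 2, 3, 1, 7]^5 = [0, 1, 2, 5, 4, 3, 6, 7]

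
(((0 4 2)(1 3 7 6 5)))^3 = (1 6 3 5 7)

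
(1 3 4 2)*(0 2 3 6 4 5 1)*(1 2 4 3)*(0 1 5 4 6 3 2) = (0 6 2 1 3 4 5)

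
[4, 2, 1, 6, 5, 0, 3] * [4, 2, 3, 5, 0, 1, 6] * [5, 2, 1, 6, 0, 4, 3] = [5, 6, 1, 3, 2, 0, 4]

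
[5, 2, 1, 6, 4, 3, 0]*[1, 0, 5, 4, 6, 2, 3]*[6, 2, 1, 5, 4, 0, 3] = [1, 0, 6, 5, 3, 4, 2]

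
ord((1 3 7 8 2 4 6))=7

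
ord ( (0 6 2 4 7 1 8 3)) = 8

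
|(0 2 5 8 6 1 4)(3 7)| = 14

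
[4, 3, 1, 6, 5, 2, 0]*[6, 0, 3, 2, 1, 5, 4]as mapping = [0→1, 1→2, 2→0, 3→4, 4→5, 5→3, 6→6]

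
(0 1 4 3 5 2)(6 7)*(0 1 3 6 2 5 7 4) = (0 3 7 2 1)(4 6)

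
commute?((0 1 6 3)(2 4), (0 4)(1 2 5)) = no:(0 1 6 3)(2 4)*(0 4)(1 2 5) = (0 2)(1 6 3 4 5), (0 4)(1 2 5)*(0 1 6 3)(2 4) = (0 2 5 6 3)(1 4)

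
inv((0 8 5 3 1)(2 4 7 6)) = (0 1 3 5 8)(2 6 7 4)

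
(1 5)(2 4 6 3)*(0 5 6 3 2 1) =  (0 5)(1 6 2 4 3)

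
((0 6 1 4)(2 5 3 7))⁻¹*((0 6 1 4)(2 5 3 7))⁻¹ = (0 1)(2 3)(4 6)(5 7)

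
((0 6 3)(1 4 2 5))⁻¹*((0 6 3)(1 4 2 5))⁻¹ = (0 6 3)(1 2)(4 5)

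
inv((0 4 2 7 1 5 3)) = (0 3 5 1 7 2 4)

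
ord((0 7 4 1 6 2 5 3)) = 8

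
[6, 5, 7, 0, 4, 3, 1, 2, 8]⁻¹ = [3, 6, 7, 5, 4, 1, 0, 2, 8]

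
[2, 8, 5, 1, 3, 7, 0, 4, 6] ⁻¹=[6, 3, 0, 4, 7, 2, 8, 5, 1] 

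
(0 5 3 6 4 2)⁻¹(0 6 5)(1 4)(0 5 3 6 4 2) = (1 2)(3 5 4)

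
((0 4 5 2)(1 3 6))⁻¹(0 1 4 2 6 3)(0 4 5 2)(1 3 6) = (0 1 6 4 3 5)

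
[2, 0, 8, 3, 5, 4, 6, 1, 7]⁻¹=[1, 7, 0, 3, 5, 4, 6, 8, 2]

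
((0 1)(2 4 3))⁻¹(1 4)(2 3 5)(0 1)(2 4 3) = (0 3)(2 5 4)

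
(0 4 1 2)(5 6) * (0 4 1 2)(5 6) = (0 1)(2 4)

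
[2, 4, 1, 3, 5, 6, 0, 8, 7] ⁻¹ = [6, 2, 0, 3, 1, 4, 5, 8, 7] 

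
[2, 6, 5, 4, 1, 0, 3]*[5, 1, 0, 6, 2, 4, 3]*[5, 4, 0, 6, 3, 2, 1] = [5, 6, 3, 0, 4, 2, 1]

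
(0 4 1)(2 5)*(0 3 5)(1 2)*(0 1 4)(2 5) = (1 3 2)(4 5)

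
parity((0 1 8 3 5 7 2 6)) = odd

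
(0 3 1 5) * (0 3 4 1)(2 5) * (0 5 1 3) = (0 4 3 5)(1 2)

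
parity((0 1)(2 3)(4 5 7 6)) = odd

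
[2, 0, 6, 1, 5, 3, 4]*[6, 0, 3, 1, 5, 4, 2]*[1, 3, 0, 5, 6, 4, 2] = [5, 2, 0, 1, 6, 3, 4]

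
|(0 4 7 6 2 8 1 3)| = 8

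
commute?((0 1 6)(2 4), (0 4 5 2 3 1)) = no:(0 1 6)(2 4)*(0 4 5 2 3 1) = (1 6 4 3)(2 5), (0 4 5 2 3 1)*(0 1 6)(2 4) = (0 2 3 6)(4 5)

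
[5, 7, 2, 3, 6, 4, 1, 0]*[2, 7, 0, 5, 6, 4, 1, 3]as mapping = [0→4, 1→3, 2→0, 3→5, 4→1, 5→6, 6→7, 7→2]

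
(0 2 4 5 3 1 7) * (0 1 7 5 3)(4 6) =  (0 2 6 4 3 7 1 5)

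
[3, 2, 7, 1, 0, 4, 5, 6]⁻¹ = [4, 3, 1, 0, 5, 6, 7, 2]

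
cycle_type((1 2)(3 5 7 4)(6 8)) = 2^2.4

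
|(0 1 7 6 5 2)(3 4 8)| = 6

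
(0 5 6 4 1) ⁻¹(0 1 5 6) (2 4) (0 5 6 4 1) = (0 6 4 5) (1 2) 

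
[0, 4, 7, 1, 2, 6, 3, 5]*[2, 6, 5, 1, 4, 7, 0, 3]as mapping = [0→2, 1→4, 2→3, 3→6, 4→5, 5→0, 6→1, 7→7]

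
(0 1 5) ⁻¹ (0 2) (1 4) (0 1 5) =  (1 2) (4 5) 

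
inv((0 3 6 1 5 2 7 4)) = (0 4 7 2 5 1 6 3)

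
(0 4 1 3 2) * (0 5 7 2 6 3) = (0 4 1)(2 5 7)(3 6)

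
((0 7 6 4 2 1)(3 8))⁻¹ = (0 1 2 4 6 7)(3 8)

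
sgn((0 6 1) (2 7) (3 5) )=1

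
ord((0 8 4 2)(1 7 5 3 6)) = 20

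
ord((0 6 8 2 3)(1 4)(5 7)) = 10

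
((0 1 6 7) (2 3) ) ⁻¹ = (0 7 6 1) (2 3) 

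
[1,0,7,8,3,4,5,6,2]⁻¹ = [1,0,8,4,5,6,7,2,3]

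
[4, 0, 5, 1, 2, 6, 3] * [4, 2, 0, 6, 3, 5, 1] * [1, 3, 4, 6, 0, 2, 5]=[6, 0, 2, 4, 1, 3, 5]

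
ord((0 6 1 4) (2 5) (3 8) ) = 4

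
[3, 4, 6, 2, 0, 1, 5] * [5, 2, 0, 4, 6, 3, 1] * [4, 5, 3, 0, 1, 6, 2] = [1, 2, 5, 4, 6, 3, 0]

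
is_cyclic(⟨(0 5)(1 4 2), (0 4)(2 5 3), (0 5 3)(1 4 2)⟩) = no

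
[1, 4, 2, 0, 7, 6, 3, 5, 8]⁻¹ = [3, 0, 2, 6, 1, 7, 5, 4, 8]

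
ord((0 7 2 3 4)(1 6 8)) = 15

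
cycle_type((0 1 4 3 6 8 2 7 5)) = 9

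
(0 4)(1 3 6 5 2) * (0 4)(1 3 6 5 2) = (1 6 2 3 5)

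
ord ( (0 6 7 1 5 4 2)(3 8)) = 14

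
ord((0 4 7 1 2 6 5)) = 7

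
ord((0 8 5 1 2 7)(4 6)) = 6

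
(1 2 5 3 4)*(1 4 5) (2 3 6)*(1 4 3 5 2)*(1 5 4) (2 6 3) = (1 4 2) (3 6 5) 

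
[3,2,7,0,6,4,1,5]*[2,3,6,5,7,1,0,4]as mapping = [0→5,1→6,2→4,3→2,4→0,5→7,6→3,7→1]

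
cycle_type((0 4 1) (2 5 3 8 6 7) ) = 3.6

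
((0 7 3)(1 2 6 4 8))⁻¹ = (0 3 7)(1 8 4 6 2)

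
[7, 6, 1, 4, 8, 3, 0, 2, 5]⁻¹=[6, 2, 7, 5, 3, 8, 1, 0, 4]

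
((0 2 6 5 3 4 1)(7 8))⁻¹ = (0 1 4 3 5 6 2)(7 8)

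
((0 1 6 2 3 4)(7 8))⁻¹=(0 4 3 2 6 1)(7 8)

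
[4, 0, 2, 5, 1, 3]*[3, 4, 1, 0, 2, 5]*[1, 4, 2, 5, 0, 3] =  [2, 5, 4, 3, 0, 1]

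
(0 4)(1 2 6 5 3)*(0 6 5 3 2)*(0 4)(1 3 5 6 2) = (1 4 2 6 5)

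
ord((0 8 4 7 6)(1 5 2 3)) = 20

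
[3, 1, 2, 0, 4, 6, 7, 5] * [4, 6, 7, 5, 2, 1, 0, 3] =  [5, 6, 7, 4, 2, 0, 3, 1]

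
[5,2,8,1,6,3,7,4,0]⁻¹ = [8,3,1,5,7,0,4,6,2]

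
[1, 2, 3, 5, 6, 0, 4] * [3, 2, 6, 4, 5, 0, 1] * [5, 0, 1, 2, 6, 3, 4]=[1, 4, 6, 5, 0, 2, 3]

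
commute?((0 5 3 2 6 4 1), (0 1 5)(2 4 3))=no:(0 5 3 2 6 4 1)*(0 1 5)(2 4 3)=(2 6 3 4 5), (0 1 5)(2 4 3)*(0 5 3 2 6 4 1)=(1 3 6 4 2)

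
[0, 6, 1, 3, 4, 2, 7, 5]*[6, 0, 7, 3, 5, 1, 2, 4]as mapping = [0→6, 1→2, 2→0, 3→3, 4→5, 5→7, 6→4, 7→1]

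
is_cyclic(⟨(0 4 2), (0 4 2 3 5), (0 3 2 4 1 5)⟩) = no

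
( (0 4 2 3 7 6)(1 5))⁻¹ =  (0 6 7 3 2 4)(1 5)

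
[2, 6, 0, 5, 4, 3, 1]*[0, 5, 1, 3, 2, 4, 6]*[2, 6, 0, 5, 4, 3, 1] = [6, 1, 2, 4, 0, 5, 3]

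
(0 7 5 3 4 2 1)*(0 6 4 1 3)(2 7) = (0 2 3 1 6 4 7 5)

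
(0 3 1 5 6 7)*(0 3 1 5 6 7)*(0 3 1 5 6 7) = (0 5)(1 7)(3 6)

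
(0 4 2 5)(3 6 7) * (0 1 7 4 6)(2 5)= (0 6 4 5 1 7 3)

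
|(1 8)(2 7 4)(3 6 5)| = 6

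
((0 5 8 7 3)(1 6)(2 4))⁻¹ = (0 3 7 8 5)(1 6)(2 4)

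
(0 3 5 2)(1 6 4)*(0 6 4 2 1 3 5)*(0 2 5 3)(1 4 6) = (0 3 2 1 6 5 4)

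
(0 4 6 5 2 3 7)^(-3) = (0 2 4 3 6 7 5)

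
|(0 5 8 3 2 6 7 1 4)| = 9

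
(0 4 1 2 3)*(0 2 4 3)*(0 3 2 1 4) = (0 2 3 1)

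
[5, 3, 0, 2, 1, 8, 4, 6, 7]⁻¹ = [2, 4, 3, 1, 6, 0, 7, 8, 5]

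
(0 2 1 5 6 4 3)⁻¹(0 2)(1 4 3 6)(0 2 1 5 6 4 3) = (0 4 5 3)(1 2)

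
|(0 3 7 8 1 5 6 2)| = 8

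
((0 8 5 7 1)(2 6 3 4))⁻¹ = (0 1 7 5 8)(2 4 3 6)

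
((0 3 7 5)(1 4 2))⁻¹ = (0 5 7 3)(1 2 4)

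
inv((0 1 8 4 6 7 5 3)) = (0 3 5 7 6 4 8 1)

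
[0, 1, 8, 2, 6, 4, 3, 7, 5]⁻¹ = [0, 1, 3, 6, 5, 8, 4, 7, 2]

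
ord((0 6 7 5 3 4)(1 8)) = 6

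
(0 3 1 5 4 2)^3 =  (0 5)(1 2)(3 4)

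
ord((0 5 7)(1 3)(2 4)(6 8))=6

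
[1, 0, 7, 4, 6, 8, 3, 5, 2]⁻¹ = [1, 0, 8, 6, 3, 7, 4, 2, 5]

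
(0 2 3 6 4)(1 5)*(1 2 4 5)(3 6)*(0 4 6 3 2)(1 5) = (0 6 1 5)(2 3)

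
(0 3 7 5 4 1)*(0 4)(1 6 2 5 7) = (0 3 1 4 6 2 5)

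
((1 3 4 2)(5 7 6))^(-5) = (1 2 4 3)(5 7 6)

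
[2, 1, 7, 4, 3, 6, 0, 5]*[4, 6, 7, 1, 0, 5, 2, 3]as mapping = [0→7, 1→6, 2→3, 3→0, 4→1, 5→2, 6→4, 7→5]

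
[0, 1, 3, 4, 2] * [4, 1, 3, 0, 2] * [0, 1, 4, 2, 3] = [3, 1, 0, 4, 2]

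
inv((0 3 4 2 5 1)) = (0 1 5 2 4 3)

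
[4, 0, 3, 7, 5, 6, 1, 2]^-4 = [4, 0, 7, 2, 5, 6, 1, 3]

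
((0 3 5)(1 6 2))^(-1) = (0 5 3)(1 2 6)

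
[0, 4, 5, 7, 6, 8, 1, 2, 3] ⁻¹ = [0, 6, 7, 8, 1, 2, 4, 3, 5] 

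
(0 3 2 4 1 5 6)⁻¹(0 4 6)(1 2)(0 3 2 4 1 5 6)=(0 3 1)(4 5)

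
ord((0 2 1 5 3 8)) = 6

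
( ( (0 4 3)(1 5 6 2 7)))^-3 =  (1 6 7 5 2)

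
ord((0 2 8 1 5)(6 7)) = 10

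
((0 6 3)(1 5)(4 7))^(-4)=(0 3 6)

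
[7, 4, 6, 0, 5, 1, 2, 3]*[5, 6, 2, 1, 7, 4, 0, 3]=[3, 7, 0, 5, 4, 6, 2, 1]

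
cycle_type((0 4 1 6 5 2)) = 6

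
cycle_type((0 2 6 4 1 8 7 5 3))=9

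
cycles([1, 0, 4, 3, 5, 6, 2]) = (0 1)(2 4 5 6)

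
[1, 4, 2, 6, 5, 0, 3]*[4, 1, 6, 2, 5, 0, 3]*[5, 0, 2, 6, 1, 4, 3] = [0, 4, 3, 6, 5, 1, 2]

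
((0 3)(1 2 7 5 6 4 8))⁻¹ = (0 3)(1 8 4 6 5 7 2)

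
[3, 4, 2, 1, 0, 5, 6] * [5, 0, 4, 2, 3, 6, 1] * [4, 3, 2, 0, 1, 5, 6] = [2, 0, 1, 4, 5, 6, 3]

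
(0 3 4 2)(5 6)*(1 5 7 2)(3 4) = (0 4 1 5 6 7 2)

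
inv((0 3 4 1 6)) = (0 6 1 4 3)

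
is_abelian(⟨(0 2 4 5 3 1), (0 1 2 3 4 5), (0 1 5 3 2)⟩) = no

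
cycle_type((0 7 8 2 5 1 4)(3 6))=2.7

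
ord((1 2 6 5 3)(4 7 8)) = 15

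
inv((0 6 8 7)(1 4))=(0 7 8 6)(1 4)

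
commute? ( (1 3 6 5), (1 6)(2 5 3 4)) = no: (1 3 6 5)*(1 6)(2 5 3 4) = (1 4 2 5 6 3), (1 6)(2 5 3 4)*(1 3 6 5) = (1 5 6 3 4 2)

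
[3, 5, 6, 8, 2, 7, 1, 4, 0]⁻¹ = [8, 6, 4, 0, 7, 1, 2, 5, 3]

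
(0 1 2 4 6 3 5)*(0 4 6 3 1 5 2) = (0 5 4 3 2 6 1)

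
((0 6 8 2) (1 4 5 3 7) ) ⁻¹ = (0 2 8 6) (1 7 3 5 4) 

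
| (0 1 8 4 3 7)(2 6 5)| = 6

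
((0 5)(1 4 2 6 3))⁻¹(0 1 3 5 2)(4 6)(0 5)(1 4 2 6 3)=(0 6 5 4 1)(2 3)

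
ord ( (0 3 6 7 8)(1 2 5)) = 15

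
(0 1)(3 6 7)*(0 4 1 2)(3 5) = (0 2)(1 4)(3 6 7 5)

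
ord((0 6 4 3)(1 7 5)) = 12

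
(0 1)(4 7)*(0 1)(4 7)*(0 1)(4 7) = (0 1)(4 7)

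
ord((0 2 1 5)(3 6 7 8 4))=20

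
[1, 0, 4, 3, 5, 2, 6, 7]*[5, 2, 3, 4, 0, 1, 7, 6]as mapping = [0→2, 1→5, 2→0, 3→4, 4→1, 5→3, 6→7, 7→6]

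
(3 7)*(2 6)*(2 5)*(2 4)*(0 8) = (0 8)(2 6 5 4)(3 7)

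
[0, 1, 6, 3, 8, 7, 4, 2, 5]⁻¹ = [0, 1, 7, 3, 6, 8, 2, 5, 4]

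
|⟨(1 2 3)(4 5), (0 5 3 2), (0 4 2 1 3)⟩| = 720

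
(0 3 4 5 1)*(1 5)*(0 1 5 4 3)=(4 5)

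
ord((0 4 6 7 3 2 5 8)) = 8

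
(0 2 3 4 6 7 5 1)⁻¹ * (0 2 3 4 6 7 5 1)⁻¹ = (0 5 6 3)(1 7 4 2)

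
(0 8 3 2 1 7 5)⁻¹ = (0 5 7 1 2 3 8)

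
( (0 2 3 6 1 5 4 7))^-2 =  (0 4 1 3)(2 7 5 6)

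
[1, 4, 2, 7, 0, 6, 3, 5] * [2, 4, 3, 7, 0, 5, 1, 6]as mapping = [0→4, 1→0, 2→3, 3→6, 4→2, 5→1, 6→7, 7→5]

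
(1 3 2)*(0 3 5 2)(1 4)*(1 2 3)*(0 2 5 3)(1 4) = (0 4 5)(1 3 2)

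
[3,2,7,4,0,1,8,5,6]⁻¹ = [4,5,1,0,3,7,8,2,6]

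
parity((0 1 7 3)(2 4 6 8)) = even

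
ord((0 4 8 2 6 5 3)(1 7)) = 14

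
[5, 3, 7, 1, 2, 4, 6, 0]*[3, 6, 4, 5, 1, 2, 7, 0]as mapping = [0→2, 1→5, 2→0, 3→6, 4→4, 5→1, 6→7, 7→3]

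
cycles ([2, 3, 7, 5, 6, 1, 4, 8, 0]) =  (0 2 7 8)(1 3 5)(4 6)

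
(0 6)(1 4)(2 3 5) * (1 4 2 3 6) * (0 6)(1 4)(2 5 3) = (0 4 1 5 2)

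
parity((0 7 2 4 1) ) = even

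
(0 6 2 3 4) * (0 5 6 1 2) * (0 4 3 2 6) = (0 1 6 4 5)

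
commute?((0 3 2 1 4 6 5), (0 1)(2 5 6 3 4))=no:(0 3 2 1 4 6 5) * (0 1)(2 5 6 3 4)=(0 4 3 5 1 2), (0 1)(2 5 6 3 4) * (0 3 2 1 4 6 5)=(0 4 1 3 6 2)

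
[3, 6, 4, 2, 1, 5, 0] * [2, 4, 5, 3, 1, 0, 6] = [3, 6, 1, 5, 4, 0, 2]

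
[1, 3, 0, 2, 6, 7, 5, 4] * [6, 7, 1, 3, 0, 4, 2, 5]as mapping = [0→7, 1→3, 2→6, 3→1, 4→2, 5→5, 6→4, 7→0]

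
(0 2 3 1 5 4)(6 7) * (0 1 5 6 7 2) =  (1 6 2 3 5 4)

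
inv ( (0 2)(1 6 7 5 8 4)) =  (0 2)(1 4 8 5 7 6)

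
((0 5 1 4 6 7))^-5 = (0 5 1 4 6 7)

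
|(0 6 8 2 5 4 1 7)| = 8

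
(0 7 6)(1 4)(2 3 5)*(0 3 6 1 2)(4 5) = (0 7 1 5)(2 6 3 4)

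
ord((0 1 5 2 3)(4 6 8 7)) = 20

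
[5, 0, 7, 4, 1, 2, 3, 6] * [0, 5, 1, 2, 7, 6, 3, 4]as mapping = [0→6, 1→0, 2→4, 3→7, 4→5, 5→1, 6→2, 7→3]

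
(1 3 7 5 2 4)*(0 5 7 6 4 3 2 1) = (0 5 1 2 3 6 4)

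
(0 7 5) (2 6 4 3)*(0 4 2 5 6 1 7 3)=(0 3 5 4) (1 7 6 2) 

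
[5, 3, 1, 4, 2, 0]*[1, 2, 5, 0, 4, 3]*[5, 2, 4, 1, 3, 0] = [1, 5, 4, 3, 0, 2]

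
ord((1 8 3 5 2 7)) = 6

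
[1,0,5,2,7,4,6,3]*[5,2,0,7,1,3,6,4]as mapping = [0→2,1→5,2→3,3→0,4→4,5→1,6→6,7→7]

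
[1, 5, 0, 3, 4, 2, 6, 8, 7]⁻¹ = [2, 0, 5, 3, 4, 1, 6, 8, 7]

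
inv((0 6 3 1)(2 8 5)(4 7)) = (0 1 3 6)(2 5 8)(4 7)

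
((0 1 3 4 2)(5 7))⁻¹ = (0 2 4 3 1)(5 7)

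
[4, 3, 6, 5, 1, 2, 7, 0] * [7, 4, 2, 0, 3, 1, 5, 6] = [3, 0, 5, 1, 4, 2, 6, 7]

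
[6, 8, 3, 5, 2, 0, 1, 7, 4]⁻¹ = [5, 6, 4, 2, 8, 3, 0, 7, 1]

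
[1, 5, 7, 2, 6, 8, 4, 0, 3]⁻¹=[7, 0, 3, 8, 6, 1, 4, 2, 5]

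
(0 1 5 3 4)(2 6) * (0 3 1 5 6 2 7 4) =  (0 5 1 6 7 4 3)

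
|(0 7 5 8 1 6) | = 6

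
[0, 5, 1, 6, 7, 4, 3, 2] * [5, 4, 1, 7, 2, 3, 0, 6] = [5, 3, 4, 0, 6, 2, 7, 1]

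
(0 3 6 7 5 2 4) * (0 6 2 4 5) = (0 3 2 5 4 6 7)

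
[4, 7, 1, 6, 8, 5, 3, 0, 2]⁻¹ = [7, 2, 8, 6, 0, 5, 3, 1, 4]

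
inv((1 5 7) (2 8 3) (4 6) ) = (1 7 5) (2 3 8) (4 6) 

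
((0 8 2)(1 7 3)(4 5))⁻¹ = (0 2 8)(1 3 7)(4 5)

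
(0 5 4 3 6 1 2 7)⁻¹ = (0 7 2 1 6 3 4 5)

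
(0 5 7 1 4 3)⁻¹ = (0 3 4 1 7 5)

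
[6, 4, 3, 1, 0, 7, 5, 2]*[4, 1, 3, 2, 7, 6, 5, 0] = [5, 7, 2, 1, 4, 0, 6, 3]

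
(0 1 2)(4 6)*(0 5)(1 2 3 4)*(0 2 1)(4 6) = (0 1 3 6)(2 5)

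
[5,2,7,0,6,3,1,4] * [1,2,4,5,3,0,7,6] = [0,4,6,1,7,5,2,3]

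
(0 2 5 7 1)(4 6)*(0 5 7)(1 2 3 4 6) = (0 3 4 1 5)(2 7)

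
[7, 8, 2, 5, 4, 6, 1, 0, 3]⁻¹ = [7, 6, 2, 8, 4, 3, 5, 0, 1]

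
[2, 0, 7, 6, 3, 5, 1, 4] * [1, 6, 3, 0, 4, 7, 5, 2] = [3, 1, 2, 5, 0, 7, 6, 4]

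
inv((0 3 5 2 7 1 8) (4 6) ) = (0 8 1 7 2 5 3) (4 6) 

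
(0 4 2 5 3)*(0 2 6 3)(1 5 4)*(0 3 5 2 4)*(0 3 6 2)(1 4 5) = (0 4 2 3 5 6 1)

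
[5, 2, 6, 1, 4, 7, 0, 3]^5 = [2, 7, 3, 5, 4, 6, 1, 0]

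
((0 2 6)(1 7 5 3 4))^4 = (0 2 6)(1 4 3 5 7)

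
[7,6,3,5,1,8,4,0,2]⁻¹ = [7,4,8,2,6,3,1,0,5]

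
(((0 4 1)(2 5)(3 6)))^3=(2 5)(3 6)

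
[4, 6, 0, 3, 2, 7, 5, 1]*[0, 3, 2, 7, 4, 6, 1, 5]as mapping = [0→4, 1→1, 2→0, 3→7, 4→2, 5→5, 6→6, 7→3]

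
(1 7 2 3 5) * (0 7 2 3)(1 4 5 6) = (0 7 3 6 1 2)(4 5)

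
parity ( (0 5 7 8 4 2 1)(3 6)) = odd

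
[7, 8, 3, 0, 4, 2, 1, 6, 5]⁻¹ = [3, 6, 5, 2, 4, 8, 7, 0, 1]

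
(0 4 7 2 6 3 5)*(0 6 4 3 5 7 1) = (0 3 7 2 4 1)(5 6)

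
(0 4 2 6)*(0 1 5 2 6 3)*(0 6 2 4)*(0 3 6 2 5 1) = (0 3 2 6) (4 5) 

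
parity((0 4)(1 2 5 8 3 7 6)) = odd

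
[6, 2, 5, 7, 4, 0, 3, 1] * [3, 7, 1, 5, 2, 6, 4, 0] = [4, 1, 6, 0, 2, 3, 5, 7]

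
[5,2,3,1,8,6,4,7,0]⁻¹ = [8,3,1,2,6,0,5,7,4]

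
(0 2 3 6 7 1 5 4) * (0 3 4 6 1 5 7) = (0 2 4 3 1 7 5 6)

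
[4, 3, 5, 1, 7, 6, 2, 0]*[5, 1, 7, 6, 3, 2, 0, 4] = [3, 6, 2, 1, 4, 0, 7, 5]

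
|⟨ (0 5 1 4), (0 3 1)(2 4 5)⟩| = 120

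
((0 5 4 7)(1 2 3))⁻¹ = (0 7 4 5)(1 3 2)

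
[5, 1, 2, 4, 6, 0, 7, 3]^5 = [5, 1, 2, 4, 6, 0, 7, 3]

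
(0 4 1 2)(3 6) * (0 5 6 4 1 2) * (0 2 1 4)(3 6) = (0 4 1 2 5 3)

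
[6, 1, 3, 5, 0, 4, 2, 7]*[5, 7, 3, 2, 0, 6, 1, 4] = [1, 7, 2, 6, 5, 0, 3, 4]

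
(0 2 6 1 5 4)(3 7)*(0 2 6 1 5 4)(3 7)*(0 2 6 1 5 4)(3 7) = (0 1)(2 5)(3 7)(4 6)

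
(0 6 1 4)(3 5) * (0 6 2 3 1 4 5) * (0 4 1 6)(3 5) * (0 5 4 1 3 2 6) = (0 6 3 1 2 4 5)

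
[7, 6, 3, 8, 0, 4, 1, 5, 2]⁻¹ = [4, 6, 8, 2, 5, 7, 1, 0, 3]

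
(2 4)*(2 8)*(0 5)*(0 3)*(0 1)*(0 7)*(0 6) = (0 5 3 1 7 6)(2 4 8)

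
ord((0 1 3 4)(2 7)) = 4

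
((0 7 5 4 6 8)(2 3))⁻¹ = (0 8 6 4 5 7)(2 3)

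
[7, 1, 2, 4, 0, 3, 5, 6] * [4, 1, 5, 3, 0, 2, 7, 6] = [6, 1, 5, 0, 4, 3, 2, 7]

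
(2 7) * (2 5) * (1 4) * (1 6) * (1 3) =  (1 4 6 3) (2 7 5) 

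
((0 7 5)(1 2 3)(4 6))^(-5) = (0 7 5)(1 2 3)(4 6)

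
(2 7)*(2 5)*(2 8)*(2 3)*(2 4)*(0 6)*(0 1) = (0 6 1)(2 7 5 8 3 4)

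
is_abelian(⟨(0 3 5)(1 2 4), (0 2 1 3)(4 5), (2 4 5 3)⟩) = no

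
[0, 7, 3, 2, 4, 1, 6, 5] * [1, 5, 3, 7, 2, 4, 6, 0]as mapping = [0→1, 1→0, 2→7, 3→3, 4→2, 5→5, 6→6, 7→4]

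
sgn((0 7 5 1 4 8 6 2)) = -1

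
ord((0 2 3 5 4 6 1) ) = 7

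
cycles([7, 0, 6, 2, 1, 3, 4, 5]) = (0 7 5 3 2 6 4 1)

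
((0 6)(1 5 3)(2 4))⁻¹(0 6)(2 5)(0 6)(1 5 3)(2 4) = (0 6)(3 4)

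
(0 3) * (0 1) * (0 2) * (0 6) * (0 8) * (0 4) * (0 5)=(0 3 1 2 6 8 4 5)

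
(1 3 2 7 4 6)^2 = (1 2 4)(3 7 6)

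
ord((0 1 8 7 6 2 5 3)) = 8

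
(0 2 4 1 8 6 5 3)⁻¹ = (0 3 5 6 8 1 4 2)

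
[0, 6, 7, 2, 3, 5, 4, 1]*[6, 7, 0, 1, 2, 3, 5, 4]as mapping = [0→6, 1→5, 2→4, 3→0, 4→1, 5→3, 6→2, 7→7]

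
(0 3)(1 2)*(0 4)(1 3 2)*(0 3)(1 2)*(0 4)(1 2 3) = (0 2 4 1 3)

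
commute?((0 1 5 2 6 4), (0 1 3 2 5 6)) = no:(0 1 5 2 6 4) * (0 1 3 2 5 6) = (0 3 2)(1 6 4), (0 1 3 2 5 6) * (0 1 5 2 6 4) = (0 5 4)(1 3 6)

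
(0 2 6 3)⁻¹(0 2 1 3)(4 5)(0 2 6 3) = (0 2 6 1)(4 5)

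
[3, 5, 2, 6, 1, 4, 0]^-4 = [6, 4, 2, 0, 5, 1, 3]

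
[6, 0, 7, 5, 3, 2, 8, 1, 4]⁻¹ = [1, 7, 5, 4, 8, 3, 0, 2, 6]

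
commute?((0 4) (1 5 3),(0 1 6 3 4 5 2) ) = no:(0 4) (1 5 3)*(0 1 6 3 4 5 2) = (0 5 4 1 2) (3 6),(0 1 6 3 4 5 2)*(0 4) (1 5 3) = (0 5 2 4 3) (1 6) 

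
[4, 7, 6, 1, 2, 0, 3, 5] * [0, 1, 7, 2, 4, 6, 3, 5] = [4, 5, 3, 1, 7, 0, 2, 6]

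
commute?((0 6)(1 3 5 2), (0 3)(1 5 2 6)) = no:(0 6)(1 3 5 2) * (0 3)(1 5 2 6) = (0 1)(2 5 6 3), (0 3)(1 5 2 6) * (0 6)(1 3 5 2) = (0 5 1 2)(3 6)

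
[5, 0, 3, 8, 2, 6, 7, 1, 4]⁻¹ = [1, 7, 4, 2, 8, 0, 5, 6, 3]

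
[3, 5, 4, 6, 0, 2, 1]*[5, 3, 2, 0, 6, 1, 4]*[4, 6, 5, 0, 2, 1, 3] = [4, 6, 3, 2, 1, 5, 0]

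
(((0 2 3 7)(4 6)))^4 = ()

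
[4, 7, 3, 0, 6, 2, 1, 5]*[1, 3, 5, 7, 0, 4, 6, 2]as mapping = [0→0, 1→2, 2→7, 3→1, 4→6, 5→5, 6→3, 7→4]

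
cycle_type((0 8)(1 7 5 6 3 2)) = 2.6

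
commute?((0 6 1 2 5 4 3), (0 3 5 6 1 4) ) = no:(0 6 1 2 5 4 3) * (0 3 5 6 1 4) = (0 1 2 6 4 5), (0 3 5 6 1 4) * (0 6 1 2 5 4 3) = (1 3 4 6 2 5) 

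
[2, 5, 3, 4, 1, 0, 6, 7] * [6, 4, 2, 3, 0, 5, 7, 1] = [2, 5, 3, 0, 4, 6, 7, 1]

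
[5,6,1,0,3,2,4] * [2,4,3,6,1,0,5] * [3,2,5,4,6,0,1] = [3,0,6,5,1,4,2]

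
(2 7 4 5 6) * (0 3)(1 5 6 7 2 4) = (0 3)(1 5 7)(4 6)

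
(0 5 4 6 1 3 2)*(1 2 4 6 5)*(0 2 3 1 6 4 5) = (0 6 3 5 4)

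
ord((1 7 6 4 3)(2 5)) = 10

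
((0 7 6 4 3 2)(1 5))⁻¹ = (0 2 3 4 6 7)(1 5)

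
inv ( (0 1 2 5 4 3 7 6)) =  (0 6 7 3 4 5 2 1)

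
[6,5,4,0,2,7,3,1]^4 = [6,5,2,0,4,7,3,1]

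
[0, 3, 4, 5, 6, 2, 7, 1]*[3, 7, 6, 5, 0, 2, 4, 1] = [3, 5, 0, 2, 4, 6, 1, 7]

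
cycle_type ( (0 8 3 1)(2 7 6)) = 3.4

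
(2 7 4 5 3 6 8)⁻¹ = (2 8 6 3 5 4 7)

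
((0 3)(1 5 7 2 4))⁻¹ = (0 3)(1 4 2 7 5)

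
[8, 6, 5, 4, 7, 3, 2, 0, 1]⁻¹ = [7, 8, 6, 5, 3, 2, 1, 4, 0]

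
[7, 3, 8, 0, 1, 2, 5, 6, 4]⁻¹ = [3, 4, 5, 1, 8, 6, 7, 0, 2]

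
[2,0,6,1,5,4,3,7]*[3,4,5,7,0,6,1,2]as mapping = [0→5,1→3,2→1,3→4,4→6,5→0,6→7,7→2]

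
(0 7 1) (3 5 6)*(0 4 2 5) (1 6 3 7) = (0 1 4 2 5 3) (6 7) 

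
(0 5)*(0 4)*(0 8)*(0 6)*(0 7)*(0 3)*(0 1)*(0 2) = (0 5 4 8 6 7 3 1 2)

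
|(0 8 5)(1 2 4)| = 3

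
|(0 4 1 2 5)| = 5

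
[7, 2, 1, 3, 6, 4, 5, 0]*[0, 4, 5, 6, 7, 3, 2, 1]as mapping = [0→1, 1→5, 2→4, 3→6, 4→2, 5→7, 6→3, 7→0]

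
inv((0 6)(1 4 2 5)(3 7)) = (0 6)(1 5 2 4)(3 7)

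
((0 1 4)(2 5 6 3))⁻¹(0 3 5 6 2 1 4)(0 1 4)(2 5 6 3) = (0 1 2 6 3 5 4)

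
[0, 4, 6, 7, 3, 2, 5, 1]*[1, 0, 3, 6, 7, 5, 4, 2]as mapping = [0→1, 1→7, 2→4, 3→2, 4→6, 5→3, 6→5, 7→0]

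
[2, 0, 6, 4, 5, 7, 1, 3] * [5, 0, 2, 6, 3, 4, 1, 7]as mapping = [0→2, 1→5, 2→1, 3→3, 4→4, 5→7, 6→0, 7→6]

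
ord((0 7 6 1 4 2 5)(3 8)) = 14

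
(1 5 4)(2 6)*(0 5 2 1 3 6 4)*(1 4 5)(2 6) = (0 1 6 4 3 2 5)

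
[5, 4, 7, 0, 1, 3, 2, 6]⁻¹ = [3, 4, 6, 5, 1, 0, 7, 2]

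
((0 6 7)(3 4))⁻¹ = (0 7 6)(3 4)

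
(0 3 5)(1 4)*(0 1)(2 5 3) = (0 2 5 1 4)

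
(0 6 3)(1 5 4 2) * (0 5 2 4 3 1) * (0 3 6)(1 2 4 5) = (1 4 5 6 2 3)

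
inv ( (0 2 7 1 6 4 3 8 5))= (0 5 8 3 4 6 1 7 2)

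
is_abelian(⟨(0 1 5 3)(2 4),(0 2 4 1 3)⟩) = no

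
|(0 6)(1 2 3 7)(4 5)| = 4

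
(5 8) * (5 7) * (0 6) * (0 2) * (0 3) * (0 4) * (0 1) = (0 6 2 3 4 1)(5 8 7)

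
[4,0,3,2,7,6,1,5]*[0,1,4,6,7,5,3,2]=[7,0,6,4,2,3,1,5]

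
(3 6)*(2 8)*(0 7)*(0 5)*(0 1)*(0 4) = (0 7 5 1 4)(2 8)(3 6)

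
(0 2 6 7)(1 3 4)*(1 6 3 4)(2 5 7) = (0 5 7)(1 4 6 2 3)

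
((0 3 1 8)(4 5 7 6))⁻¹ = (0 8 1 3)(4 6 7 5)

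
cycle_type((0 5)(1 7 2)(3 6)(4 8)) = 2^3.3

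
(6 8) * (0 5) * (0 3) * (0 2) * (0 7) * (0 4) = (0 5 3 2 7 4)(6 8)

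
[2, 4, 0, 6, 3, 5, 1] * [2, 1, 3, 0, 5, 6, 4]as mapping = [0→3, 1→5, 2→2, 3→4, 4→0, 5→6, 6→1]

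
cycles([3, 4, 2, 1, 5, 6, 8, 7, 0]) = (0 3 1 4 5 6 8)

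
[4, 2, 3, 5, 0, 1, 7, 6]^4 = [0, 1, 2, 3, 4, 5, 6, 7]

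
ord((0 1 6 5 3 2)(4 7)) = 6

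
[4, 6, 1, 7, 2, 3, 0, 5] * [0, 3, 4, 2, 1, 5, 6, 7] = [1, 6, 3, 7, 4, 2, 0, 5]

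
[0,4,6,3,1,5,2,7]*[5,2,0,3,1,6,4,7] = [5,1,4,3,2,6,0,7]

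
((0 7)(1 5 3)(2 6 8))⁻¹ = (0 7)(1 3 5)(2 8 6)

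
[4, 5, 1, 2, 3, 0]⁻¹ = [5, 2, 3, 4, 0, 1]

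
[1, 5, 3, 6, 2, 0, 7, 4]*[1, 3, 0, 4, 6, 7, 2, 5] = [3, 7, 4, 2, 0, 1, 5, 6]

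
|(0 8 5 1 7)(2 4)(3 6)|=10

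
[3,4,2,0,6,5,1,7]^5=[3,6,2,0,1,5,4,7]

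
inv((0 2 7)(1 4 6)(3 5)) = (0 7 2)(1 6 4)(3 5)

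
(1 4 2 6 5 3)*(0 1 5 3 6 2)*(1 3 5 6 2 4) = (0 3 6 5 2 4)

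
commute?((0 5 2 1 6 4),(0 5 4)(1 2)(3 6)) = no:(0 5 2 1 6 4)*(0 5 4)(1 2)(3 6) = (0 4 5 1 3 6),(0 5 4)(1 2)(3 6)*(0 5 2 1 6 4) = (0 2 6 3 4 5)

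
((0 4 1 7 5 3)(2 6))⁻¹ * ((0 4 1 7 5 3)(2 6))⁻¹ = (0 5 1)(3 7 4)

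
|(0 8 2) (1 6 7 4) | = 12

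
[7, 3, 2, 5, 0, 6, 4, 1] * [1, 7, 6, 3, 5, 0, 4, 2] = [2, 3, 6, 0, 1, 4, 5, 7]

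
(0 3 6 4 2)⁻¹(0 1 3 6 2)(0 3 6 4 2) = (0 3 1 6 4)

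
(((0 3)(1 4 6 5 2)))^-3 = (0 3)(1 6 2 4 5)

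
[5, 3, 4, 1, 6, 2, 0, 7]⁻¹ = [6, 3, 5, 1, 2, 0, 4, 7]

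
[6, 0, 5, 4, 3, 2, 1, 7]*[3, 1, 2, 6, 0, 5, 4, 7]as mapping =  [0→4, 1→3, 2→5, 3→0, 4→6, 5→2, 6→1, 7→7]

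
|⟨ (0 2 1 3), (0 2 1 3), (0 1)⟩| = 8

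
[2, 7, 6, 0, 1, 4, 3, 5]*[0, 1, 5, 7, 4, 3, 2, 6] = [5, 6, 2, 0, 1, 4, 7, 3]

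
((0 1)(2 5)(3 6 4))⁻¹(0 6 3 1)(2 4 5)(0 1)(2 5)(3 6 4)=(0 1 4 6)(2 5 3)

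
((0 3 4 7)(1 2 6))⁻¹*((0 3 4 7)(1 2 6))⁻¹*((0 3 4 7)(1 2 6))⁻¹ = (0 3 4 7)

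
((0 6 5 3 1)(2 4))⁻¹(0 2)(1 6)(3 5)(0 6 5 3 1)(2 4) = (0 5)(1 3)(4 6)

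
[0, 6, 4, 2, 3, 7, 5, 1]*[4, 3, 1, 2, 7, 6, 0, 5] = [4, 0, 7, 1, 2, 5, 6, 3]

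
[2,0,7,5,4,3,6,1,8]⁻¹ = [1,7,0,5,4,3,6,2,8]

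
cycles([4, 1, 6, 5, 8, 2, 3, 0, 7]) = (0 4 8 7)(2 6 3 5)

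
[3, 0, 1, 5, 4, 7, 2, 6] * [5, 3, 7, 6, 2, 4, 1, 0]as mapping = [0→6, 1→5, 2→3, 3→4, 4→2, 5→0, 6→7, 7→1]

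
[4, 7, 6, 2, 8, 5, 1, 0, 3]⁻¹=[7, 6, 3, 8, 0, 5, 2, 1, 4]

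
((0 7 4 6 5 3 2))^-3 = (0 5 7 3 4 2 6)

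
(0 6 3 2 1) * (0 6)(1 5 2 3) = (1 6)(2 5)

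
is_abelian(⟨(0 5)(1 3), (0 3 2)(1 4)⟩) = no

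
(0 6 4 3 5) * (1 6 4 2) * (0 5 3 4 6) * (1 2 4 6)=(0 1)(4 6)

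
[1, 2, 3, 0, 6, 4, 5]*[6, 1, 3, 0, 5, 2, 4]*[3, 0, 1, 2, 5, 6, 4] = [0, 2, 3, 4, 5, 6, 1]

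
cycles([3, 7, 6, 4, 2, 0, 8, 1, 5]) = (0 3 4 2 6 8 5)(1 7)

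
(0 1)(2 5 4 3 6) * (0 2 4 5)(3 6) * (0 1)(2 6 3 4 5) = (1 6 5 2)(3 4)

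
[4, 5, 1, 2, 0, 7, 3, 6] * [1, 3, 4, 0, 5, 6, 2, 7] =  [5, 6, 3, 4, 1, 7, 0, 2]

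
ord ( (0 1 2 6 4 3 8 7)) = 8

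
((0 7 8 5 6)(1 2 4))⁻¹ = (0 6 5 8 7)(1 4 2)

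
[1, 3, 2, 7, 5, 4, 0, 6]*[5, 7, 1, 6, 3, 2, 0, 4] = [7, 6, 1, 4, 2, 3, 5, 0]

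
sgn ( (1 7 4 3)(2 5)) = 1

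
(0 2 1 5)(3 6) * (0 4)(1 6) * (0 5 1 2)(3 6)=(2 3)(4 5)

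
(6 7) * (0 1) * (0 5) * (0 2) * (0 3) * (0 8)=(0 1 5 2 3 8)(6 7)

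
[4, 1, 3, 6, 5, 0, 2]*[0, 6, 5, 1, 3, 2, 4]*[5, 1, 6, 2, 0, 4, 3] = [2, 3, 1, 0, 6, 5, 4] 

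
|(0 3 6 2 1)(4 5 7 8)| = 20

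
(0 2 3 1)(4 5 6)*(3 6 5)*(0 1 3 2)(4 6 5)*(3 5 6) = (2 6 3 5 4)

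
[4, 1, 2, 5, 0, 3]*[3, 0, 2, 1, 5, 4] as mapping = [0→5, 1→0, 2→2, 3→4, 4→3, 5→1] 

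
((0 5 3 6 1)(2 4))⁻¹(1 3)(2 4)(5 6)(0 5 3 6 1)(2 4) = (0 6)(1 3)(2 4)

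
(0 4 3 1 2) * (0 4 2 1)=(0 2 4 3)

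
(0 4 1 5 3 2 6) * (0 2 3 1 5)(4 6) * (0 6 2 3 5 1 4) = (0 2)(1 6 3 5 4)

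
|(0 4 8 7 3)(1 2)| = 10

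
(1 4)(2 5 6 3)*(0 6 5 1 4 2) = (0 6 3)(1 2)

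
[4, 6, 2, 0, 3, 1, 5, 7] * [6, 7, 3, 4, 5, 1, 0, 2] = [5, 0, 3, 6, 4, 7, 1, 2]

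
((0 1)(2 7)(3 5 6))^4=(3 5 6)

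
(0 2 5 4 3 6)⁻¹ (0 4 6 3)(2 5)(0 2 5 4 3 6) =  (0 6 2 3)(4 5)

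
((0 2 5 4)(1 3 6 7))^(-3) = (0 2 5 4)(1 3 6 7)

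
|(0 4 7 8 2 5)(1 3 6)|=6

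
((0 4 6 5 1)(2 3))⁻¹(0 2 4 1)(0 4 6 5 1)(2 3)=(0 4 3 6)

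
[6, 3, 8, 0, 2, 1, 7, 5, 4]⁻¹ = [3, 5, 4, 1, 8, 7, 0, 6, 2]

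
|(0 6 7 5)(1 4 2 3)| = 4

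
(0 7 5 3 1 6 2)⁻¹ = (0 2 6 1 3 5 7)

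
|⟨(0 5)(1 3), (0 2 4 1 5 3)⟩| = 36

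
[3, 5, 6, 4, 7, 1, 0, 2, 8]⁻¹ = [6, 5, 7, 0, 3, 1, 2, 4, 8]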